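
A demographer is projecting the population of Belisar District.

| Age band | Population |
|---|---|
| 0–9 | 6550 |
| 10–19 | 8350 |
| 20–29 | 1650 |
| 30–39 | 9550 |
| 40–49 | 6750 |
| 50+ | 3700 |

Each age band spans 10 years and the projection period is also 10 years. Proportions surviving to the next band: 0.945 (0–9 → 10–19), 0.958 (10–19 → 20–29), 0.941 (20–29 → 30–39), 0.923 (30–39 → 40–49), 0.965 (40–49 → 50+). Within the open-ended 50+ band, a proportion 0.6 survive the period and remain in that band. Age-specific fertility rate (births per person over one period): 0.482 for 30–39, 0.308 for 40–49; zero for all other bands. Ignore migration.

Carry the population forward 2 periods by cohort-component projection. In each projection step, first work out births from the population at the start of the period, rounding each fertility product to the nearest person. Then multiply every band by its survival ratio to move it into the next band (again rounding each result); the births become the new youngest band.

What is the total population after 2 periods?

38414

Period 1.
Births: 9550 * 0.482 = 4603 ; 6750 * 0.308 = 2079 ⇒ total 6682
10–19: 6550 * 0.945 = 6190
20–29: 8350 * 0.958 = 7999
30–39: 1650 * 0.941 = 1553
40–49: 9550 * 0.923 = 8815
50+: 6750 * 0.965 + 3700 * 0.6 = 6514 + 2220 = 8734
Population now: 0–9=6682, 10–19=6190, 20–29=7999, 30–39=1553, 40–49=8815, 50+=8734
Period 2.
Births: 1553 * 0.482 = 749 ; 8815 * 0.308 = 2715 ⇒ total 3464
10–19: 6682 * 0.945 = 6314
20–29: 6190 * 0.958 = 5930
30–39: 7999 * 0.941 = 7527
40–49: 1553 * 0.923 = 1433
50+: 8815 * 0.965 + 8734 * 0.6 = 8506 + 5240 = 13746
Population now: 0–9=3464, 10–19=6314, 20–29=5930, 30–39=7527, 40–49=1433, 50+=13746
Total after period 2: 3464 + 6314 + 5930 + 7527 + 1433 + 13746 = 38414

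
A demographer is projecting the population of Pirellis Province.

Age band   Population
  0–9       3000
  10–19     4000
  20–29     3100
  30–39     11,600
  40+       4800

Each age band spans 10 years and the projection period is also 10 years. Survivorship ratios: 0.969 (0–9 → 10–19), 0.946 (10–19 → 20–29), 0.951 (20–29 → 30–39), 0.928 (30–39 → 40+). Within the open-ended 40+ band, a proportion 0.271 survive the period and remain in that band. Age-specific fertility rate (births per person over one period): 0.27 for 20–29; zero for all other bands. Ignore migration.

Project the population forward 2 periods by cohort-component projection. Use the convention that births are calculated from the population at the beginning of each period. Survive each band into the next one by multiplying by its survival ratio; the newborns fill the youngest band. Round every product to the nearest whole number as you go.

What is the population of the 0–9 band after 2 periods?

Period 1:
Births: 3100 × 0.27 = 837
10–19: 3000 × 0.969 = 2907
20–29: 4000 × 0.946 = 3784
30–39: 3100 × 0.951 = 2948
40+: 11600 × 0.928 + 4800 × 0.271 = 10765 + 1301 = 12066
Population now: 0–9=837, 10–19=2907, 20–29=3784, 30–39=2948, 40+=12066
Period 2:
Births: 3784 × 0.27 = 1022
10–19: 837 × 0.969 = 811
20–29: 2907 × 0.946 = 2750
30–39: 3784 × 0.951 = 3599
40+: 2948 × 0.928 + 12066 × 0.271 = 2736 + 3270 = 6006
Population now: 0–9=1022, 10–19=811, 20–29=2750, 30–39=3599, 40+=6006

1022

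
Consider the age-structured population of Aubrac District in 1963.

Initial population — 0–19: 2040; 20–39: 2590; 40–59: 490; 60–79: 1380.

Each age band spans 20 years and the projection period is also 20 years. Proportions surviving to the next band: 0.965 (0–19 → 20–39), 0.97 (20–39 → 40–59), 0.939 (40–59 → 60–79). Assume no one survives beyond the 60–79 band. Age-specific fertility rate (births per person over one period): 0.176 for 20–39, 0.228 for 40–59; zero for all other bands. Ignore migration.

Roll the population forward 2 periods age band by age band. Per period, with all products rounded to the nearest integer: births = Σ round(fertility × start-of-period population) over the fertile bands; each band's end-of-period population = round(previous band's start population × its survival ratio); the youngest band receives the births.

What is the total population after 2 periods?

5737

Period 1:
Births: 2590 × 0.176 = 456, 490 × 0.228 = 112 → total 568
20–39: 2040 × 0.965 = 1969
40–59: 2590 × 0.97 = 2512
60–79: 490 × 0.939 = 460
→ [568, 1969, 2512, 460]
Period 2:
Births: 1969 × 0.176 = 347, 2512 × 0.228 = 573 → total 920
20–39: 568 × 0.965 = 548
40–59: 1969 × 0.97 = 1910
60–79: 2512 × 0.939 = 2359
→ [920, 548, 1910, 2359]
Total after period 2: 920 + 548 + 1910 + 2359 = 5737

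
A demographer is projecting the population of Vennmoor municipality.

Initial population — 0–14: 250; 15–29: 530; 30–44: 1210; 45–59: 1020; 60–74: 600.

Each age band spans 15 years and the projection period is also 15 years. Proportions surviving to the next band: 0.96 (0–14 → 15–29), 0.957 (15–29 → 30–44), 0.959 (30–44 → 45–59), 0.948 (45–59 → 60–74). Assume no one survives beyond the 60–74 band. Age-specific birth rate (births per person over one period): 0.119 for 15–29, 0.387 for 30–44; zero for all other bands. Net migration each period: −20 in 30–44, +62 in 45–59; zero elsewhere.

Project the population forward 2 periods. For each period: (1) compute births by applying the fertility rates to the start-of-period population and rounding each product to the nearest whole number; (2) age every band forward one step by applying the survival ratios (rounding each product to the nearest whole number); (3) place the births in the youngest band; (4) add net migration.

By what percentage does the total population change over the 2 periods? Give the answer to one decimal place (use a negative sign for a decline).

-27.3

Period 1.
Births: 530 * 0.119 = 63 ; 1210 * 0.387 = 468 — total 531
15–29: 250 * 0.96 = 240
30–44: 530 * 0.957 = 507
45–59: 1210 * 0.959 = 1160
60–74: 1020 * 0.948 = 967
Net migration: 30–44 − 20 → 487; 45–59 + 62 → 1222
Giving 531 / 240 / 487 / 1222 / 967.
Period 2.
Births: 240 * 0.119 = 29 ; 487 * 0.387 = 188 — total 217
15–29: 531 * 0.96 = 510
30–44: 240 * 0.957 = 230
45–59: 487 * 0.959 = 467
60–74: 1222 * 0.948 = 1158
Net migration: 30–44 − 20 → 210; 45–59 + 62 → 529
Giving 217 / 510 / 210 / 529 / 1158.
Total: 3610 → 2624; change = -986; percentage change = -27.3%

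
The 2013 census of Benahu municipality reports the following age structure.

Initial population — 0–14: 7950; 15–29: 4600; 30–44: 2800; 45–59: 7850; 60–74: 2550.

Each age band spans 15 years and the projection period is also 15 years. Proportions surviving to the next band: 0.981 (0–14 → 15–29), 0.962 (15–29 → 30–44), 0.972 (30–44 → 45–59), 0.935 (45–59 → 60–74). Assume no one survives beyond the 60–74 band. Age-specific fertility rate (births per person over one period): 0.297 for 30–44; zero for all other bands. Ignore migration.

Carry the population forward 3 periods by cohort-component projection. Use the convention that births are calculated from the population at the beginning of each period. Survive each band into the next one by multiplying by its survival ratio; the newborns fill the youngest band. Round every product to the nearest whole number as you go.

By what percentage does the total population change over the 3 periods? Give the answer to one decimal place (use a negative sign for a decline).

-39.4

Period 1.
Births: 2800 × 0.297 = 832
15–29: 7950 × 0.981 = 7799
30–44: 4600 × 0.962 = 4425
45–59: 2800 × 0.972 = 2722
60–74: 7850 × 0.935 = 7340
→ [832, 7799, 4425, 2722, 7340]
Period 2.
Births: 4425 × 0.297 = 1314
15–29: 832 × 0.981 = 816
30–44: 7799 × 0.962 = 7503
45–59: 4425 × 0.972 = 4301
60–74: 2722 × 0.935 = 2545
→ [1314, 816, 7503, 4301, 2545]
Period 3.
Births: 7503 × 0.297 = 2228
15–29: 1314 × 0.981 = 1289
30–44: 816 × 0.962 = 785
45–59: 7503 × 0.972 = 7293
60–74: 4301 × 0.935 = 4021
→ [2228, 1289, 785, 7293, 4021]
Total: 25750 → 15616; change = -10134; percentage change = -39.4%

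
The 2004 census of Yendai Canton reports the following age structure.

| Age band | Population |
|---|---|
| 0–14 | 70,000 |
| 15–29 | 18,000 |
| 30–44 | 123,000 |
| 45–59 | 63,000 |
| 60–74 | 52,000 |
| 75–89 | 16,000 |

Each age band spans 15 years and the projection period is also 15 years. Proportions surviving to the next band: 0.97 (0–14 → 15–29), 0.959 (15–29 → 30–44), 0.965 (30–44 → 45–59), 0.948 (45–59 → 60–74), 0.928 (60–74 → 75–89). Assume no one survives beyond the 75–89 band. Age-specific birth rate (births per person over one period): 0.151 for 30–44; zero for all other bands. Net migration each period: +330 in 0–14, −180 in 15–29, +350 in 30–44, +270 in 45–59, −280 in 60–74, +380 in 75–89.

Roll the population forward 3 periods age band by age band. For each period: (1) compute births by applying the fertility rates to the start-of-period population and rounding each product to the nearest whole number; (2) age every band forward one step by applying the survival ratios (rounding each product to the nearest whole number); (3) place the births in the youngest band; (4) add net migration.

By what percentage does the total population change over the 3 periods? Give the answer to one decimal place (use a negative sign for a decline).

-37.2

(Bands numbered youngest = 1 to oldest = 6.)
Period 1.
Births: 123000 × 0.151 = 18573
Band 2: 70000 × 0.97 = 67900
Band 3: 18000 × 0.959 = 17262
Band 4: 123000 × 0.965 = 118695
Band 5: 63000 × 0.948 = 59724
Band 6: 52000 × 0.928 = 48256
Net migration: Band 1 + 330 → 18903; Band 2 − 180 → 67720; Band 3 + 350 → 17612; Band 4 + 270 → 118965; Band 5 − 280 → 59444; Band 6 + 380 → 48636
→ [18903, 67720, 17612, 118965, 59444, 48636]
Period 2.
Births: 17612 × 0.151 = 2659
Band 2: 18903 × 0.97 = 18336
Band 3: 67720 × 0.959 = 64943
Band 4: 17612 × 0.965 = 16996
Band 5: 118965 × 0.948 = 112779
Band 6: 59444 × 0.928 = 55164
Net migration: Band 1 + 330 → 2989; Band 2 − 180 → 18156; Band 3 + 350 → 65293; Band 4 + 270 → 17266; Band 5 − 280 → 112499; Band 6 + 380 → 55544
→ [2989, 18156, 65293, 17266, 112499, 55544]
Period 3.
Births: 65293 × 0.151 = 9859
Band 2: 2989 × 0.97 = 2899
Band 3: 18156 × 0.959 = 17412
Band 4: 65293 × 0.965 = 63008
Band 5: 17266 × 0.948 = 16368
Band 6: 112499 × 0.928 = 104399
Net migration: Band 1 + 330 → 10189; Band 2 − 180 → 2719; Band 3 + 350 → 17762; Band 4 + 270 → 63278; Band 5 − 280 → 16088; Band 6 + 380 → 104779
→ [10189, 2719, 17762, 63278, 16088, 104779]
Total: 342000 → 214815; change = -127185; percentage change = -37.2%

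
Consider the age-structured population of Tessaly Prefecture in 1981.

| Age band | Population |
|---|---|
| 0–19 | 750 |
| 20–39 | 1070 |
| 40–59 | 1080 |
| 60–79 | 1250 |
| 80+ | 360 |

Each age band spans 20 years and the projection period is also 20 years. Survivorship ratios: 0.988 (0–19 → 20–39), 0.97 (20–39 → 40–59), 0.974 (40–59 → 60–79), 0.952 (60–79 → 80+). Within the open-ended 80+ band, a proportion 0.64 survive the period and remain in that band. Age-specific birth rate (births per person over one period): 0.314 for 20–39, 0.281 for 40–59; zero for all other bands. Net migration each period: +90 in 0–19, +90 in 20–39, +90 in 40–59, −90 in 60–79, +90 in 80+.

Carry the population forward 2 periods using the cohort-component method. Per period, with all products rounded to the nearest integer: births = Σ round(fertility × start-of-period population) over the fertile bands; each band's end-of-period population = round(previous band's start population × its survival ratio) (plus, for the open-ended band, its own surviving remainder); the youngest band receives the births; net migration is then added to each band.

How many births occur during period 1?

[period 1]
Births: 1070 × 0.314 = 336 ; 1080 × 0.281 = 303 → total 639
20–39: 750 × 0.988 = 741
40–59: 1070 × 0.97 = 1038
60–79: 1080 × 0.974 = 1052
80+: 1250 × 0.952 + 360 × 0.64 = 1190 + 230 = 1420
Net migration: 0–19 + 90 → 729; 20–39 + 90 → 831; 40–59 + 90 → 1128; 60–79 − 90 → 962; 80+ + 90 → 1510
End of period: [729, 831, 1128, 962, 1510]

639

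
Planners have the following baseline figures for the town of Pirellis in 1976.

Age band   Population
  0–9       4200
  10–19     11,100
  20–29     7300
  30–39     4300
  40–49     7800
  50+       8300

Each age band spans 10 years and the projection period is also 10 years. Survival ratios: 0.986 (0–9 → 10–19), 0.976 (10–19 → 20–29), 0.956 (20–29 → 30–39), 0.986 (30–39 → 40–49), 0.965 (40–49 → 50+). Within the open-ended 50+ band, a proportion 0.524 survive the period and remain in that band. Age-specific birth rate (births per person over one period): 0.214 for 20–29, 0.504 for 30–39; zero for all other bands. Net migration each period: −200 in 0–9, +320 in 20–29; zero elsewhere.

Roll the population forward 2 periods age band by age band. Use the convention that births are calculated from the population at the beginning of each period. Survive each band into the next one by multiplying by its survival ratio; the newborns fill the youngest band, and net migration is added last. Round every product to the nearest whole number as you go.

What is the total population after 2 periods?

Numbering the bands 1..6 from youngest to oldest:
Period 1:
Births: 7300 * 0.214 = 1562  |  4300 * 0.504 = 2167 ⇒ total 3729
Band 2: 4200 * 0.986 = 4141
Band 3: 11100 * 0.976 = 10834
Band 4: 7300 * 0.956 = 6979
Band 5: 4300 * 0.986 = 4240
Band 6: 7800 * 0.965 + 8300 * 0.524 = 7527 + 4349 = 11876
Net migration: Band 1 − 200 → 3529; Band 3 + 320 → 11154
Giving 3529 / 4141 / 11154 / 6979 / 4240 / 11876.
Period 2:
Births: 11154 * 0.214 = 2387  |  6979 * 0.504 = 3517 ⇒ total 5904
Band 2: 3529 * 0.986 = 3480
Band 3: 4141 * 0.976 = 4042
Band 4: 11154 * 0.956 = 10663
Band 5: 6979 * 0.986 = 6881
Band 6: 4240 * 0.965 + 11876 * 0.524 = 4092 + 6223 = 10315
Net migration: Band 1 − 200 → 5704; Band 3 + 320 → 4362
Giving 5704 / 3480 / 4362 / 10663 / 6881 / 10315.
Total after period 2: 5704 + 3480 + 4362 + 10663 + 6881 + 10315 = 41405

41405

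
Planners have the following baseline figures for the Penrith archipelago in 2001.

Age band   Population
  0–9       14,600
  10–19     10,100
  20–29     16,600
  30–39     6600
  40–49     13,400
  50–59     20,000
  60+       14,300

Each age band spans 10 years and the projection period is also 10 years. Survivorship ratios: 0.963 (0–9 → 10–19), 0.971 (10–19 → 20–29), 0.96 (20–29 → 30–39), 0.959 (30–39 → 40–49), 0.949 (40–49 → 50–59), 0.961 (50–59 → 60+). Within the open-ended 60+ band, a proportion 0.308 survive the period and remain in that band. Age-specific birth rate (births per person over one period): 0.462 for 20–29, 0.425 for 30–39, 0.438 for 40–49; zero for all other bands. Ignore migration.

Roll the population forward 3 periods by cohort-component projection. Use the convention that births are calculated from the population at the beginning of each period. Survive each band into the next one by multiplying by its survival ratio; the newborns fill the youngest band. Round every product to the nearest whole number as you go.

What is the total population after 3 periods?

94255

Call the bands 1 to 7, youngest first.
— Period 1 —
Births: 16600 × 0.462 = 7669  |  6600 × 0.425 = 2805  |  13400 × 0.438 = 5869 ⇒ total 16343
Band 2: 14600 × 0.963 = 14060
Band 3: 10100 × 0.971 = 9807
Band 4: 16600 × 0.96 = 15936
Band 5: 6600 × 0.959 = 6329
Band 6: 13400 × 0.949 = 12717
Band 7: 20000 × 0.961 + 14300 × 0.308 = 19220 + 4404 = 23624
End of period: [16343, 14060, 9807, 15936, 6329, 12717, 23624]
— Period 2 —
Births: 9807 × 0.462 = 4531  |  15936 × 0.425 = 6773  |  6329 × 0.438 = 2772 ⇒ total 14076
Band 2: 16343 × 0.963 = 15738
Band 3: 14060 × 0.971 = 13652
Band 4: 9807 × 0.96 = 9415
Band 5: 15936 × 0.959 = 15283
Band 6: 6329 × 0.949 = 6006
Band 7: 12717 × 0.961 + 23624 × 0.308 = 12221 + 7276 = 19497
End of period: [14076, 15738, 13652, 9415, 15283, 6006, 19497]
— Period 3 —
Births: 13652 × 0.462 = 6307  |  9415 × 0.425 = 4001  |  15283 × 0.438 = 6694 ⇒ total 17002
Band 2: 14076 × 0.963 = 13555
Band 3: 15738 × 0.971 = 15282
Band 4: 13652 × 0.96 = 13106
Band 5: 9415 × 0.959 = 9029
Band 6: 15283 × 0.949 = 14504
Band 7: 6006 × 0.961 + 19497 × 0.308 = 5772 + 6005 = 11777
End of period: [17002, 13555, 15282, 13106, 9029, 14504, 11777]
Total after period 3: 17002 + 13555 + 15282 + 13106 + 9029 + 14504 + 11777 = 94255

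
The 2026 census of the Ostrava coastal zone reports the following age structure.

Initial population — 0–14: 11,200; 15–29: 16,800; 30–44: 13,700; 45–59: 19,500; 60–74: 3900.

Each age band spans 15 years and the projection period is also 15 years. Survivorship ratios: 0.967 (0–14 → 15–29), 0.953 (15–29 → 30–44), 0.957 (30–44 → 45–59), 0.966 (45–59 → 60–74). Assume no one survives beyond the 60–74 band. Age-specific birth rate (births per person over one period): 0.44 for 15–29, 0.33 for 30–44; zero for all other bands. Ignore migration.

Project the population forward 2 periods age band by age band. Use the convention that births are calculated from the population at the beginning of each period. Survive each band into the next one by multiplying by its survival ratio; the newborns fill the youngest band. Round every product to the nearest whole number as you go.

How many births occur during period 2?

Let band 1 be 0–14 through band 5 = 60–74.
— Period 1 —
Births: 16800 * 0.44 = 7392 ; 13700 * 0.33 = 4521 ⇒ total 11913
Band 2: 11200 * 0.967 = 10830
Band 3: 16800 * 0.953 = 16010
Band 4: 13700 * 0.957 = 13111
Band 5: 19500 * 0.966 = 18837
End of period: [11913, 10830, 16010, 13111, 18837]
— Period 2 —
Births: 10830 * 0.44 = 4765 ; 16010 * 0.33 = 5283 ⇒ total 10048
Band 2: 11913 * 0.967 = 11520
Band 3: 10830 * 0.953 = 10321
Band 4: 16010 * 0.957 = 15322
Band 5: 13111 * 0.966 = 12665
End of period: [10048, 11520, 10321, 15322, 12665]

10048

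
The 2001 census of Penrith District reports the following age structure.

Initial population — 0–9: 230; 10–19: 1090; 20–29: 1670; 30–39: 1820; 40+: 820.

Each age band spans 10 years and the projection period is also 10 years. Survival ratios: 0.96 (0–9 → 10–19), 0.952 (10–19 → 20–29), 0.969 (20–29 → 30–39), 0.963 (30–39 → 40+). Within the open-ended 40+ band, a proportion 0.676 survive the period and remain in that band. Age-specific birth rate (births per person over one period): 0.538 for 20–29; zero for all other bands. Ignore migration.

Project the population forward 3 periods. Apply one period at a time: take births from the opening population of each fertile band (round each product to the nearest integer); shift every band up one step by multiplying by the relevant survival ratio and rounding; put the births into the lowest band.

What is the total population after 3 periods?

4750

[period 1]
Births: 1670 × 0.538 = 898
10–19: 230 × 0.96 = 221
20–29: 1090 × 0.952 = 1038
30–39: 1670 × 0.969 = 1618
40+: 1820 × 0.963 + 820 × 0.676 = 1753 + 554 = 2307
End of period: [898, 221, 1038, 1618, 2307]
[period 2]
Births: 1038 × 0.538 = 558
10–19: 898 × 0.96 = 862
20–29: 221 × 0.952 = 210
30–39: 1038 × 0.969 = 1006
40+: 1618 × 0.963 + 2307 × 0.676 = 1558 + 1560 = 3118
End of period: [558, 862, 210, 1006, 3118]
[period 3]
Births: 210 × 0.538 = 113
10–19: 558 × 0.96 = 536
20–29: 862 × 0.952 = 821
30–39: 210 × 0.969 = 203
40+: 1006 × 0.963 + 3118 × 0.676 = 969 + 2108 = 3077
End of period: [113, 536, 821, 203, 3077]
Total after period 3: 113 + 536 + 821 + 203 + 3077 = 4750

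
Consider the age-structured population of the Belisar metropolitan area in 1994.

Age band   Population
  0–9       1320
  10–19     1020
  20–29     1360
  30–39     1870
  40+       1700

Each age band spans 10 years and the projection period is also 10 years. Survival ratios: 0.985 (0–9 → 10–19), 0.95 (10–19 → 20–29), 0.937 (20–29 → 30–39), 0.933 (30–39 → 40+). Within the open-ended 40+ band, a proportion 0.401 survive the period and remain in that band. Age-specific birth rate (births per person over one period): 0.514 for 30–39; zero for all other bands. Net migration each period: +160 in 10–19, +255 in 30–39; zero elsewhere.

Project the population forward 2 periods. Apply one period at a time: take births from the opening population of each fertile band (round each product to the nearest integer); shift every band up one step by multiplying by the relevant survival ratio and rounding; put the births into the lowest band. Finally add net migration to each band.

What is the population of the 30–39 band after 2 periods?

Let band 1 be 0–9 through band 5 = 40+.
Period 1:
Births: 1870 × 0.514 = 961
Band 2: 1320 × 0.985 = 1300
Band 3: 1020 × 0.95 = 969
Band 4: 1360 × 0.937 = 1274
Band 5: 1870 × 0.933 + 1700 × 0.401 = 1745 + 682 = 2427
Net migration: Band 2 + 160 → 1460; Band 4 + 255 → 1529
Population now: 0–9=961, 10–19=1460, 20–29=969, 30–39=1529, 40+=2427
Period 2:
Births: 1529 × 0.514 = 786
Band 2: 961 × 0.985 = 947
Band 3: 1460 × 0.95 = 1387
Band 4: 969 × 0.937 = 908
Band 5: 1529 × 0.933 + 2427 × 0.401 = 1427 + 973 = 2400
Net migration: Band 2 + 160 → 1107; Band 4 + 255 → 1163
Population now: 0–9=786, 10–19=1107, 20–29=1387, 30–39=1163, 40+=2400

1163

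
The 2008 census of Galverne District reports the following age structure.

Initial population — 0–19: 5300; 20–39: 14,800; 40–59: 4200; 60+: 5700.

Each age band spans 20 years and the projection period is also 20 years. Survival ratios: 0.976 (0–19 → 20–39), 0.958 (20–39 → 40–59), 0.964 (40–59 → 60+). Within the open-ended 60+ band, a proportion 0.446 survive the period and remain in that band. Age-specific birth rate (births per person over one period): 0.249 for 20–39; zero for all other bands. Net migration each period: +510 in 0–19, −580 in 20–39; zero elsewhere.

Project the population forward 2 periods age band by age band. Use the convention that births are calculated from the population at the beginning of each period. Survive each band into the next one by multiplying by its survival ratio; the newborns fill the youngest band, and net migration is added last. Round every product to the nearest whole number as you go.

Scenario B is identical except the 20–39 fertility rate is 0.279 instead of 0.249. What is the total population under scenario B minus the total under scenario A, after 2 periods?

Numbering the bands 1..4 from youngest to oldest:
[period 1]
Births: 14800 × 0.249 = 3685
Band 2: 5300 × 0.976 = 5173
Band 3: 14800 × 0.958 = 14178
Band 4: 4200 × 0.964 + 5700 × 0.446 = 4049 + 2542 = 6591
Net migration: Band 1 + 510 → 4195; Band 2 − 580 → 4593
Population now: 0–19=4195, 20–39=4593, 40–59=14178, 60+=6591
[period 2]
Births: 4593 × 0.249 = 1144
Band 2: 4195 × 0.976 = 4094
Band 3: 4593 × 0.958 = 4400
Band 4: 14178 × 0.964 + 6591 × 0.446 = 13668 + 2940 = 16608
Net migration: Band 1 + 510 → 1654; Band 2 − 580 → 3514
Population now: 0–19=1654, 20–39=3514, 40–59=4400, 60+=16608
Scenario A total after 2 periods: 26176
Scenario B projection —
[period 1]
Births: 14800 × 0.279 = 4129
Band 2: 5300 × 0.976 = 5173
Band 3: 14800 × 0.958 = 14178
Band 4: 4200 × 0.964 + 5700 × 0.446 = 4049 + 2542 = 6591
Net migration: Band 1 + 510 → 4639; Band 2 − 580 → 4593
Population now: 0–19=4639, 20–39=4593, 40–59=14178, 60+=6591
[period 2]
Births: 4593 × 0.279 = 1281
Band 2: 4639 × 0.976 = 4528
Band 3: 4593 × 0.958 = 4400
Band 4: 14178 × 0.964 + 6591 × 0.446 = 13668 + 2940 = 16608
Net migration: Band 1 + 510 → 1791; Band 2 − 580 → 3948
Population now: 0–19=1791, 20–39=3948, 40–59=4400, 60+=16608
Scenario B total after 2 periods: 26747
Difference B − A = 26747 − 26176 = 571

571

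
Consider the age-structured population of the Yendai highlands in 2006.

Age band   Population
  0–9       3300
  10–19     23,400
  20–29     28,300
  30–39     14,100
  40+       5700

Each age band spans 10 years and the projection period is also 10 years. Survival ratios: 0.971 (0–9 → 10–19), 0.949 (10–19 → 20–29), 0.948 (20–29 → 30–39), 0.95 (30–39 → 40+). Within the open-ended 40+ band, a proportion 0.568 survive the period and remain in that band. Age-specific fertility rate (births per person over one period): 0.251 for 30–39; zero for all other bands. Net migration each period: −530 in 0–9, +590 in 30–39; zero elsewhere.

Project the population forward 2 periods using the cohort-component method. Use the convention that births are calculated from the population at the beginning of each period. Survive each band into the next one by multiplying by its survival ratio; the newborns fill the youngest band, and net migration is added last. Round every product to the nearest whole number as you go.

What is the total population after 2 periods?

69452

— Period 1 —
Births: 14100 × 0.251 = 3539
10–19: 3300 × 0.971 = 3204
20–29: 23400 × 0.949 = 22207
30–39: 28300 × 0.948 = 26828
40+: 14100 × 0.95 + 5700 × 0.568 = 13395 + 3238 = 16633
Net migration: 0–9 − 530 → 3009; 30–39 + 590 → 27418
Giving 3009 / 3204 / 22207 / 27418 / 16633.
— Period 2 —
Births: 27418 × 0.251 = 6882
10–19: 3009 × 0.971 = 2922
20–29: 3204 × 0.949 = 3041
30–39: 22207 × 0.948 = 21052
40+: 27418 × 0.95 + 16633 × 0.568 = 26047 + 9448 = 35495
Net migration: 0–9 − 530 → 6352; 30–39 + 590 → 21642
Giving 6352 / 2922 / 3041 / 21642 / 35495.
Total after period 2: 6352 + 2922 + 3041 + 21642 + 35495 = 69452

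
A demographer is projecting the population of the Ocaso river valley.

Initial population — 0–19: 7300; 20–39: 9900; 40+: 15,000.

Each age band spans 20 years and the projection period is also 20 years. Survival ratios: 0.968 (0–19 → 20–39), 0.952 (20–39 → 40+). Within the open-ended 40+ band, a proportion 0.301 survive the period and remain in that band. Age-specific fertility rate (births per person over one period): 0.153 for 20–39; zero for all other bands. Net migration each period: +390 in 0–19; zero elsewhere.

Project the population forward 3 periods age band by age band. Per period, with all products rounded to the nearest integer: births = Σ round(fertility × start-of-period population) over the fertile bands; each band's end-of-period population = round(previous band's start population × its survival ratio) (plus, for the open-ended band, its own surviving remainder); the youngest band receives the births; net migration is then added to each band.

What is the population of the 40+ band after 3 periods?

5043

— Period 1 —
Births: 9900 * 0.153 = 1515
20–39: 7300 * 0.968 = 7066
40+: 9900 * 0.952 + 15000 * 0.301 = 9425 + 4515 = 13940
Net migration: 0–19 + 390 → 1905
Population now: 0–19=1905, 20–39=7066, 40+=13940
— Period 2 —
Births: 7066 * 0.153 = 1081
20–39: 1905 * 0.968 = 1844
40+: 7066 * 0.952 + 13940 * 0.301 = 6727 + 4196 = 10923
Net migration: 0–19 + 390 → 1471
Population now: 0–19=1471, 20–39=1844, 40+=10923
— Period 3 —
Births: 1844 * 0.153 = 282
20–39: 1471 * 0.968 = 1424
40+: 1844 * 0.952 + 10923 * 0.301 = 1755 + 3288 = 5043
Net migration: 0–19 + 390 → 672
Population now: 0–19=672, 20–39=1424, 40+=5043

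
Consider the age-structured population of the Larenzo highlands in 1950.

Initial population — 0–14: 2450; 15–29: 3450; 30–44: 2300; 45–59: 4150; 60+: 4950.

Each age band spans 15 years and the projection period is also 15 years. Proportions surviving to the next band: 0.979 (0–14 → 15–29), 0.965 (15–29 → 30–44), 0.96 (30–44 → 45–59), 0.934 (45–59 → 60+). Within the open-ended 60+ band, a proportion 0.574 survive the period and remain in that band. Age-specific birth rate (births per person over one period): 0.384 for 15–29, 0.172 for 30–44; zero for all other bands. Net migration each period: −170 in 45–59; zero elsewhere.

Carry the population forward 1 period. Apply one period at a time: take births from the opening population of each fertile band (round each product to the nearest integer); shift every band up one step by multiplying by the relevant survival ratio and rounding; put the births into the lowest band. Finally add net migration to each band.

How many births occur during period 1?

— Period 1 —
Births: 3450 × 0.384 = 1325  |  2300 × 0.172 = 396 — total 1721
15–29: 2450 × 0.979 = 2399
30–44: 3450 × 0.965 = 3329
45–59: 2300 × 0.96 = 2208
60+: 4150 × 0.934 + 4950 × 0.574 = 3876 + 2841 = 6717
Net migration: 45–59 − 170 → 2038
Giving 1721 / 2399 / 3329 / 2038 / 6717.

1721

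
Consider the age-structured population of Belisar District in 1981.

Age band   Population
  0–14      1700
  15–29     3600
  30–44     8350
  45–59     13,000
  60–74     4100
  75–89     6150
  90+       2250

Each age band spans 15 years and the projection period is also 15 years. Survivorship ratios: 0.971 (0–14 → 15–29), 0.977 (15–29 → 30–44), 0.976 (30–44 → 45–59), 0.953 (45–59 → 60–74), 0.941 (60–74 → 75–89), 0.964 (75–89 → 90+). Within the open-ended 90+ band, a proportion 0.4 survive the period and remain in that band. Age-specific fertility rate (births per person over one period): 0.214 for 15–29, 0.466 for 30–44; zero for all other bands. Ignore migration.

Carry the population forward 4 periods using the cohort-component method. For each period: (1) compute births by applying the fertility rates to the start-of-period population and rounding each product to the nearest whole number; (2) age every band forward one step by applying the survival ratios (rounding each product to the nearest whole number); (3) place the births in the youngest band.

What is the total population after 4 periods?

Call the groups 1 to 7, youngest first.
After projecting period 1:
Births: 3600 × 0.214 = 770  |  8350 × 0.466 = 3891 ⇒ total 4661
Group 2: 1700 × 0.971 = 1651
Group 3: 3600 × 0.977 = 3517
Group 4: 8350 × 0.976 = 8150
Group 5: 13000 × 0.953 = 12389
Group 6: 4100 × 0.941 = 3858
Group 7: 6150 × 0.964 + 2250 × 0.4 = 5929 + 900 = 6829
Population now: 0–14=4661, 15–29=1651, 30–44=3517, 45–59=8150, 60–74=12389, 75–89=3858, 90+=6829
After projecting period 2:
Births: 1651 × 0.214 = 353  |  3517 × 0.466 = 1639 ⇒ total 1992
Group 2: 4661 × 0.971 = 4526
Group 3: 1651 × 0.977 = 1613
Group 4: 3517 × 0.976 = 3433
Group 5: 8150 × 0.953 = 7767
Group 6: 12389 × 0.941 = 11658
Group 7: 3858 × 0.964 + 6829 × 0.4 = 3719 + 2732 = 6451
Population now: 0–14=1992, 15–29=4526, 30–44=1613, 45–59=3433, 60–74=7767, 75–89=11658, 90+=6451
After projecting period 3:
Births: 4526 × 0.214 = 969  |  1613 × 0.466 = 752 ⇒ total 1721
Group 2: 1992 × 0.971 = 1934
Group 3: 4526 × 0.977 = 4422
Group 4: 1613 × 0.976 = 1574
Group 5: 3433 × 0.953 = 3272
Group 6: 7767 × 0.941 = 7309
Group 7: 11658 × 0.964 + 6451 × 0.4 = 11238 + 2580 = 13818
Population now: 0–14=1721, 15–29=1934, 30–44=4422, 45–59=1574, 60–74=3272, 75–89=7309, 90+=13818
After projecting period 4:
Births: 1934 × 0.214 = 414  |  4422 × 0.466 = 2061 ⇒ total 2475
Group 2: 1721 × 0.971 = 1671
Group 3: 1934 × 0.977 = 1890
Group 4: 4422 × 0.976 = 4316
Group 5: 1574 × 0.953 = 1500
Group 6: 3272 × 0.941 = 3079
Group 7: 7309 × 0.964 + 13818 × 0.4 = 7046 + 5527 = 12573
Population now: 0–14=2475, 15–29=1671, 30–44=1890, 45–59=4316, 60–74=1500, 75–89=3079, 90+=12573
Total after period 4: 2475 + 1671 + 1890 + 4316 + 1500 + 3079 + 12573 = 27504

27504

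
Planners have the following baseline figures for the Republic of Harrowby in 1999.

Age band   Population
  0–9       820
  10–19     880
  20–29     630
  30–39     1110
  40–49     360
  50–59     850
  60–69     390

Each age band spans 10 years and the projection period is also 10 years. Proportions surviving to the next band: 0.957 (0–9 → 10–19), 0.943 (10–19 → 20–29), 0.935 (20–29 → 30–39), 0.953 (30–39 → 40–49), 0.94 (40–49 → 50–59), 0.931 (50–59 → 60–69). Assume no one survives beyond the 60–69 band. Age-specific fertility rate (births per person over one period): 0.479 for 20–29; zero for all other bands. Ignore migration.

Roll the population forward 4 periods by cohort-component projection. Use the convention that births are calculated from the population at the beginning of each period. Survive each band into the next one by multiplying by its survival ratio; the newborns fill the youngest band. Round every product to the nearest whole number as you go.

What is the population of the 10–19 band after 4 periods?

Call the groups 1 to 7, youngest first.
After projecting period 1:
Births: 630 * 0.479 = 302
Group 2: 820 * 0.957 = 785
Group 3: 880 * 0.943 = 830
Group 4: 630 * 0.935 = 589
Group 5: 1110 * 0.953 = 1058
Group 6: 360 * 0.94 = 338
Group 7: 850 * 0.931 = 791
End of period: [302, 785, 830, 589, 1058, 338, 791]
After projecting period 2:
Births: 830 * 0.479 = 398
Group 2: 302 * 0.957 = 289
Group 3: 785 * 0.943 = 740
Group 4: 830 * 0.935 = 776
Group 5: 589 * 0.953 = 561
Group 6: 1058 * 0.94 = 995
Group 7: 338 * 0.931 = 315
End of period: [398, 289, 740, 776, 561, 995, 315]
After projecting period 3:
Births: 740 * 0.479 = 354
Group 2: 398 * 0.957 = 381
Group 3: 289 * 0.943 = 273
Group 4: 740 * 0.935 = 692
Group 5: 776 * 0.953 = 740
Group 6: 561 * 0.94 = 527
Group 7: 995 * 0.931 = 926
End of period: [354, 381, 273, 692, 740, 527, 926]
After projecting period 4:
Births: 273 * 0.479 = 131
Group 2: 354 * 0.957 = 339
Group 3: 381 * 0.943 = 359
Group 4: 273 * 0.935 = 255
Group 5: 692 * 0.953 = 659
Group 6: 740 * 0.94 = 696
Group 7: 527 * 0.931 = 491
End of period: [131, 339, 359, 255, 659, 696, 491]

339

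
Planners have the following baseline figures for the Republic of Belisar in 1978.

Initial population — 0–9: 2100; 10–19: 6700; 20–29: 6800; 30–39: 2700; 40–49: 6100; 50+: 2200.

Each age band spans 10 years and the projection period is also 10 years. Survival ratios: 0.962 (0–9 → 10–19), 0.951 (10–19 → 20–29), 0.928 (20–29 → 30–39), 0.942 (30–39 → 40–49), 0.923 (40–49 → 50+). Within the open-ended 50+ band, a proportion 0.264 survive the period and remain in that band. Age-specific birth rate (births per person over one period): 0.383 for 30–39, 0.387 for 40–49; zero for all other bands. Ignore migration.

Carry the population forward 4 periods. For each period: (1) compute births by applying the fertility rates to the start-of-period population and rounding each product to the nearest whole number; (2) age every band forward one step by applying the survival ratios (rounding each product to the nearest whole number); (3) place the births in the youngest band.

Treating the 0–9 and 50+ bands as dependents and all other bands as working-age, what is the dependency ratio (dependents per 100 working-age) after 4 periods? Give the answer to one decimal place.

After projecting period 1:
Births: 2700 × 0.383 = 1034  |  6100 × 0.387 = 2361 → total 3395
10–19: 2100 × 0.962 = 2020
20–29: 6700 × 0.951 = 6372
30–39: 6800 × 0.928 = 6310
40–49: 2700 × 0.942 = 2543
50+: 6100 × 0.923 + 2200 × 0.264 = 5630 + 581 = 6211
End of period: [3395, 2020, 6372, 6310, 2543, 6211]
After projecting period 2:
Births: 6310 × 0.383 = 2417  |  2543 × 0.387 = 984 → total 3401
10–19: 3395 × 0.962 = 3266
20–29: 2020 × 0.951 = 1921
30–39: 6372 × 0.928 = 5913
40–49: 6310 × 0.942 = 5944
50+: 2543 × 0.923 + 6211 × 0.264 = 2347 + 1640 = 3987
End of period: [3401, 3266, 1921, 5913, 5944, 3987]
After projecting period 3:
Births: 5913 × 0.383 = 2265  |  5944 × 0.387 = 2300 → total 4565
10–19: 3401 × 0.962 = 3272
20–29: 3266 × 0.951 = 3106
30–39: 1921 × 0.928 = 1783
40–49: 5913 × 0.942 = 5570
50+: 5944 × 0.923 + 3987 × 0.264 = 5486 + 1053 = 6539
End of period: [4565, 3272, 3106, 1783, 5570, 6539]
After projecting period 4:
Births: 1783 × 0.383 = 683  |  5570 × 0.387 = 2156 → total 2839
10–19: 4565 × 0.962 = 4392
20–29: 3272 × 0.951 = 3112
30–39: 3106 × 0.928 = 2882
40–49: 1783 × 0.942 = 1680
50+: 5570 × 0.923 + 6539 × 0.264 = 5141 + 1726 = 6867
End of period: [2839, 4392, 3112, 2882, 1680, 6867]
Dependents (band 0–9 + band 50+) = 2839 + 6867 = 9706; working-age = 12066; ratio = 9706/12066 × 100 = 80.4

80.4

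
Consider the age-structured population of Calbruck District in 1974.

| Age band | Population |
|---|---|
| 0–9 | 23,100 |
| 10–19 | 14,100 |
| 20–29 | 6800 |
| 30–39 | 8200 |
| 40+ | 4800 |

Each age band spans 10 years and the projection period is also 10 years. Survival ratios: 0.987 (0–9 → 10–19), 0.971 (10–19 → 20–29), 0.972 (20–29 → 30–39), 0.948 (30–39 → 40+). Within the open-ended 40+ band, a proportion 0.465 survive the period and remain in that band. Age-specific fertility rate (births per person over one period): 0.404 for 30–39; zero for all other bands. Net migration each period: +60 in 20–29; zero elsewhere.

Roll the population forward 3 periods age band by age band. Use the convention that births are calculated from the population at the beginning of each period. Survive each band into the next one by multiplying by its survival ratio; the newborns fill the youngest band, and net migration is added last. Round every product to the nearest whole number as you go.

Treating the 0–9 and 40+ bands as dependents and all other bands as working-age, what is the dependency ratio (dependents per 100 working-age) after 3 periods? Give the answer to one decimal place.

Call the groups 1 to 5, youngest first.
— Period 1 —
Births: 8200 × 0.404 = 3313
Group 2: 23100 × 0.987 = 22800
Group 3: 14100 × 0.971 = 13691
Group 4: 6800 × 0.972 = 6610
Group 5: 8200 × 0.948 + 4800 × 0.465 = 7774 + 2232 = 10006
Net migration: Group 3 + 60 → 13751
→ [3313, 22800, 13751, 6610, 10006]
— Period 2 —
Births: 6610 × 0.404 = 2670
Group 2: 3313 × 0.987 = 3270
Group 3: 22800 × 0.971 = 22139
Group 4: 13751 × 0.972 = 13366
Group 5: 6610 × 0.948 + 10006 × 0.465 = 6266 + 4653 = 10919
Net migration: Group 3 + 60 → 22199
→ [2670, 3270, 22199, 13366, 10919]
— Period 3 —
Births: 13366 × 0.404 = 5400
Group 2: 2670 × 0.987 = 2635
Group 3: 3270 × 0.971 = 3175
Group 4: 22199 × 0.972 = 21577
Group 5: 13366 × 0.948 + 10919 × 0.465 = 12671 + 5077 = 17748
Net migration: Group 3 + 60 → 3235
→ [5400, 2635, 3235, 21577, 17748]
Dependents (band 0–9 + band 40+) = 5400 + 17748 = 23148; working-age = 27447; ratio = 23148/27447 × 100 = 84.3

84.3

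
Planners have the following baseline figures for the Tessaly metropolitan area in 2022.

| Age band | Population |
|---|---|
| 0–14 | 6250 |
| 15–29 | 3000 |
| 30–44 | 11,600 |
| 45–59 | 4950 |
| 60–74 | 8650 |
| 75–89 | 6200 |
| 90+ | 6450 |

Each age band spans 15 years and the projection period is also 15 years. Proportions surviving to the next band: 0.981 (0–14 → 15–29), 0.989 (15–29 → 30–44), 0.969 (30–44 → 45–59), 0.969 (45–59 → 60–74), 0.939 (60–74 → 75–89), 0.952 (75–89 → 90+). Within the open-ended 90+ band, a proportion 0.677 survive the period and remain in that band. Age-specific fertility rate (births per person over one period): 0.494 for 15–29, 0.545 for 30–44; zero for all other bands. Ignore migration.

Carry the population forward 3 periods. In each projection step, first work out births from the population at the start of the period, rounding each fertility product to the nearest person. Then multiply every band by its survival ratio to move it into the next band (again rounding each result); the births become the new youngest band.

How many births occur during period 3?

(Bands numbered youngest = 1 to oldest = 7.)
— Period 1 —
Births: 3000 × 0.494 = 1482, 11600 × 0.545 = 6322 — total 7804
Band 2: 6250 × 0.981 = 6131
Band 3: 3000 × 0.989 = 2967
Band 4: 11600 × 0.969 = 11240
Band 5: 4950 × 0.969 = 4797
Band 6: 8650 × 0.939 = 8122
Band 7: 6200 × 0.952 + 6450 × 0.677 = 5902 + 4367 = 10269
→ [7804, 6131, 2967, 11240, 4797, 8122, 10269]
— Period 2 —
Births: 6131 × 0.494 = 3029, 2967 × 0.545 = 1617 — total 4646
Band 2: 7804 × 0.981 = 7656
Band 3: 6131 × 0.989 = 6064
Band 4: 2967 × 0.969 = 2875
Band 5: 11240 × 0.969 = 10892
Band 6: 4797 × 0.939 = 4504
Band 7: 8122 × 0.952 + 10269 × 0.677 = 7732 + 6952 = 14684
→ [4646, 7656, 6064, 2875, 10892, 4504, 14684]
— Period 3 —
Births: 7656 × 0.494 = 3782, 6064 × 0.545 = 3305 — total 7087
Band 2: 4646 × 0.981 = 4558
Band 3: 7656 × 0.989 = 7572
Band 4: 6064 × 0.969 = 5876
Band 5: 2875 × 0.969 = 2786
Band 6: 10892 × 0.939 = 10228
Band 7: 4504 × 0.952 + 14684 × 0.677 = 4288 + 9941 = 14229
→ [7087, 4558, 7572, 5876, 2786, 10228, 14229]

7087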